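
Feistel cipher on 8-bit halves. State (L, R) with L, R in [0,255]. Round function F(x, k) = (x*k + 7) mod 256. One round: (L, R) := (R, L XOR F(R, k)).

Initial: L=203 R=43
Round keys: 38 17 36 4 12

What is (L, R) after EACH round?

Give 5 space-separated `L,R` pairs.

Answer: 43,162 162,226 226,109 109,89 89,94

Derivation:
Round 1 (k=38): L=43 R=162
Round 2 (k=17): L=162 R=226
Round 3 (k=36): L=226 R=109
Round 4 (k=4): L=109 R=89
Round 5 (k=12): L=89 R=94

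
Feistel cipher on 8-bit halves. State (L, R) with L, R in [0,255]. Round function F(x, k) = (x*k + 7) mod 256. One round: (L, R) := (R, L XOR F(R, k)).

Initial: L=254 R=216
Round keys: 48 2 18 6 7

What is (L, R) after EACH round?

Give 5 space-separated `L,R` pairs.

Answer: 216,121 121,33 33,32 32,230 230,113

Derivation:
Round 1 (k=48): L=216 R=121
Round 2 (k=2): L=121 R=33
Round 3 (k=18): L=33 R=32
Round 4 (k=6): L=32 R=230
Round 5 (k=7): L=230 R=113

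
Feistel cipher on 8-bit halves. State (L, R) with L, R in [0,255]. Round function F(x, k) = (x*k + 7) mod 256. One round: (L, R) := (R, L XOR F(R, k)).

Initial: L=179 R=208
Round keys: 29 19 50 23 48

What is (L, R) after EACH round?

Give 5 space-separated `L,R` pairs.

Answer: 208,36 36,99 99,121 121,133 133,142

Derivation:
Round 1 (k=29): L=208 R=36
Round 2 (k=19): L=36 R=99
Round 3 (k=50): L=99 R=121
Round 4 (k=23): L=121 R=133
Round 5 (k=48): L=133 R=142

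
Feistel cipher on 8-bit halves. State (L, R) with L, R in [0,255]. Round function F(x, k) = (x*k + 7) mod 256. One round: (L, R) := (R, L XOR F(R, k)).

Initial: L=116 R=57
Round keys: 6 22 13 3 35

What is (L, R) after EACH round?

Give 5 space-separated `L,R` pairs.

Answer: 57,41 41,180 180,2 2,185 185,80

Derivation:
Round 1 (k=6): L=57 R=41
Round 2 (k=22): L=41 R=180
Round 3 (k=13): L=180 R=2
Round 4 (k=3): L=2 R=185
Round 5 (k=35): L=185 R=80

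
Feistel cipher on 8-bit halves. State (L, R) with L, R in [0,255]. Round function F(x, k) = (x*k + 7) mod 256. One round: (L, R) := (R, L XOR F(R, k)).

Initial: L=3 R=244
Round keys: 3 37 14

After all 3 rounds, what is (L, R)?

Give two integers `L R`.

Answer: 147 241

Derivation:
Round 1 (k=3): L=244 R=224
Round 2 (k=37): L=224 R=147
Round 3 (k=14): L=147 R=241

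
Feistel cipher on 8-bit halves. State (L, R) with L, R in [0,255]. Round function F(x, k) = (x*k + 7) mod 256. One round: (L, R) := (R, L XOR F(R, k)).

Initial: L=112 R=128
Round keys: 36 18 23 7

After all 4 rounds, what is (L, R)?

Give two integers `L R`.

Round 1 (k=36): L=128 R=119
Round 2 (k=18): L=119 R=229
Round 3 (k=23): L=229 R=237
Round 4 (k=7): L=237 R=103

Answer: 237 103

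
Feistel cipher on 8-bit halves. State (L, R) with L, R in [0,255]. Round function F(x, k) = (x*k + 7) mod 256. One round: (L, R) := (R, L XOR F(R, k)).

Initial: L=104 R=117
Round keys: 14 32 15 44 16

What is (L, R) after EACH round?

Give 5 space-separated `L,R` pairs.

Round 1 (k=14): L=117 R=5
Round 2 (k=32): L=5 R=210
Round 3 (k=15): L=210 R=80
Round 4 (k=44): L=80 R=21
Round 5 (k=16): L=21 R=7

Answer: 117,5 5,210 210,80 80,21 21,7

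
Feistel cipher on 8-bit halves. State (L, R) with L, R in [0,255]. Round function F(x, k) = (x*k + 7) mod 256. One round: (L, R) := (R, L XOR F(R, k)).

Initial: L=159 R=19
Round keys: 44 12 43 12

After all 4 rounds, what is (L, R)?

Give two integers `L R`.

Answer: 135 191

Derivation:
Round 1 (k=44): L=19 R=212
Round 2 (k=12): L=212 R=228
Round 3 (k=43): L=228 R=135
Round 4 (k=12): L=135 R=191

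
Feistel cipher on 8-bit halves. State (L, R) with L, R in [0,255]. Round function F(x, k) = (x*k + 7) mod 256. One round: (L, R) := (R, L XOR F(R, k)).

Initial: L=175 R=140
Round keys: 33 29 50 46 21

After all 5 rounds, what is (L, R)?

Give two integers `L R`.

Round 1 (k=33): L=140 R=188
Round 2 (k=29): L=188 R=223
Round 3 (k=50): L=223 R=41
Round 4 (k=46): L=41 R=186
Round 5 (k=21): L=186 R=96

Answer: 186 96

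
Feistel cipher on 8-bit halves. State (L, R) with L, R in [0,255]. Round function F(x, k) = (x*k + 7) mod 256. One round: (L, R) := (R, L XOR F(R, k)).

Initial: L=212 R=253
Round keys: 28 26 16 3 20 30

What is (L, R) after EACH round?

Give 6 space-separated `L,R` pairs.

Round 1 (k=28): L=253 R=103
Round 2 (k=26): L=103 R=128
Round 3 (k=16): L=128 R=96
Round 4 (k=3): L=96 R=167
Round 5 (k=20): L=167 R=115
Round 6 (k=30): L=115 R=38

Answer: 253,103 103,128 128,96 96,167 167,115 115,38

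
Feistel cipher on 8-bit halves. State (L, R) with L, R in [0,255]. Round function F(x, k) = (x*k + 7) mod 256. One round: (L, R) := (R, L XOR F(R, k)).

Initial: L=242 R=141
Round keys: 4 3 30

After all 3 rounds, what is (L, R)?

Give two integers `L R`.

Round 1 (k=4): L=141 R=201
Round 2 (k=3): L=201 R=239
Round 3 (k=30): L=239 R=192

Answer: 239 192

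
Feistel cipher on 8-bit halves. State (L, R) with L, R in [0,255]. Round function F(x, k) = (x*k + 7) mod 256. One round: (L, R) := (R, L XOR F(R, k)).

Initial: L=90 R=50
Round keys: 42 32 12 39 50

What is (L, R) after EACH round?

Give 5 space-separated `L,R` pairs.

Round 1 (k=42): L=50 R=97
Round 2 (k=32): L=97 R=21
Round 3 (k=12): L=21 R=98
Round 4 (k=39): L=98 R=224
Round 5 (k=50): L=224 R=165

Answer: 50,97 97,21 21,98 98,224 224,165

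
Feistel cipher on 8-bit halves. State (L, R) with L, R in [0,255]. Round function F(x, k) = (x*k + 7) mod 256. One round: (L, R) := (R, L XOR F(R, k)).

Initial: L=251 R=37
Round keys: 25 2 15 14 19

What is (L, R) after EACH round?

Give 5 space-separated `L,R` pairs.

Round 1 (k=25): L=37 R=95
Round 2 (k=2): L=95 R=224
Round 3 (k=15): L=224 R=120
Round 4 (k=14): L=120 R=119
Round 5 (k=19): L=119 R=164

Answer: 37,95 95,224 224,120 120,119 119,164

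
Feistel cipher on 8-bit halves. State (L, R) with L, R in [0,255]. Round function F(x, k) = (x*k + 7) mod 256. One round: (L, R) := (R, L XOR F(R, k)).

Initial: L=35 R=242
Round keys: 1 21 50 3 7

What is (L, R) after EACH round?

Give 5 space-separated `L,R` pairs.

Answer: 242,218 218,27 27,151 151,215 215,127

Derivation:
Round 1 (k=1): L=242 R=218
Round 2 (k=21): L=218 R=27
Round 3 (k=50): L=27 R=151
Round 4 (k=3): L=151 R=215
Round 5 (k=7): L=215 R=127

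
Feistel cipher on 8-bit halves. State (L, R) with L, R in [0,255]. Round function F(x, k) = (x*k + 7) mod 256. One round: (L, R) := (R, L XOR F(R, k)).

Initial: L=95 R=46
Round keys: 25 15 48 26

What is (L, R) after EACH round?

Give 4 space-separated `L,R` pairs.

Round 1 (k=25): L=46 R=218
Round 2 (k=15): L=218 R=227
Round 3 (k=48): L=227 R=77
Round 4 (k=26): L=77 R=58

Answer: 46,218 218,227 227,77 77,58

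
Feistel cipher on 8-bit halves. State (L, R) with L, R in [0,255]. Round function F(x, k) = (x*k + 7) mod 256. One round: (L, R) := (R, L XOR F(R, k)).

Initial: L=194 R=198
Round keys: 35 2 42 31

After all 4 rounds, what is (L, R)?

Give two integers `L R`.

Answer: 238 162

Derivation:
Round 1 (k=35): L=198 R=219
Round 2 (k=2): L=219 R=123
Round 3 (k=42): L=123 R=238
Round 4 (k=31): L=238 R=162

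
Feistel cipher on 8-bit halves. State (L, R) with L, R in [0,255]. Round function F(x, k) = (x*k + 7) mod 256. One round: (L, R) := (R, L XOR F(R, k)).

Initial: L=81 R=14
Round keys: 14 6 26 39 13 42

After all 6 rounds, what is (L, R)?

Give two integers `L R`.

Round 1 (k=14): L=14 R=154
Round 2 (k=6): L=154 R=173
Round 3 (k=26): L=173 R=3
Round 4 (k=39): L=3 R=209
Round 5 (k=13): L=209 R=167
Round 6 (k=42): L=167 R=188

Answer: 167 188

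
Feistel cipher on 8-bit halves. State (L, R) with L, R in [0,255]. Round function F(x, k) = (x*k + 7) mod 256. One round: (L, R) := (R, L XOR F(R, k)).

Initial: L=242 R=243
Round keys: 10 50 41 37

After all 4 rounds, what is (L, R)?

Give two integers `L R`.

Answer: 90 191

Derivation:
Round 1 (k=10): L=243 R=119
Round 2 (k=50): L=119 R=182
Round 3 (k=41): L=182 R=90
Round 4 (k=37): L=90 R=191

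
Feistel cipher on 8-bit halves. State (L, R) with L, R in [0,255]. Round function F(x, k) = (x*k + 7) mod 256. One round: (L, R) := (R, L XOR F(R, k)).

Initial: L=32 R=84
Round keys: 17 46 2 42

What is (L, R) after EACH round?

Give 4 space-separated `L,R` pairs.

Answer: 84,187 187,245 245,74 74,222

Derivation:
Round 1 (k=17): L=84 R=187
Round 2 (k=46): L=187 R=245
Round 3 (k=2): L=245 R=74
Round 4 (k=42): L=74 R=222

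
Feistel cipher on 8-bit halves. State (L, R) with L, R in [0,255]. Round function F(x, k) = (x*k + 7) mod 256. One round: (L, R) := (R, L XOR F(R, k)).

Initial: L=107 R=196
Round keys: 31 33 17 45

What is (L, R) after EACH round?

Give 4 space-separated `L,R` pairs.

Round 1 (k=31): L=196 R=168
Round 2 (k=33): L=168 R=107
Round 3 (k=17): L=107 R=138
Round 4 (k=45): L=138 R=34

Answer: 196,168 168,107 107,138 138,34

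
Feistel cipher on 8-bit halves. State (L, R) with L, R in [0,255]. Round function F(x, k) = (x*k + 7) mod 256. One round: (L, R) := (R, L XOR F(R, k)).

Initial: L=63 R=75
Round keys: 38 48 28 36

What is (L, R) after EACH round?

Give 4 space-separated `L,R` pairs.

Round 1 (k=38): L=75 R=22
Round 2 (k=48): L=22 R=108
Round 3 (k=28): L=108 R=193
Round 4 (k=36): L=193 R=71

Answer: 75,22 22,108 108,193 193,71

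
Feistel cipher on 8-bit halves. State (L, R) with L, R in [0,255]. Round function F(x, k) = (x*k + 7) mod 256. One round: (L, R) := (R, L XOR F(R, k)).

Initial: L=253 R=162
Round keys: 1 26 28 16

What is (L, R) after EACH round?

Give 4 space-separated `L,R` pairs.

Answer: 162,84 84,45 45,167 167,90

Derivation:
Round 1 (k=1): L=162 R=84
Round 2 (k=26): L=84 R=45
Round 3 (k=28): L=45 R=167
Round 4 (k=16): L=167 R=90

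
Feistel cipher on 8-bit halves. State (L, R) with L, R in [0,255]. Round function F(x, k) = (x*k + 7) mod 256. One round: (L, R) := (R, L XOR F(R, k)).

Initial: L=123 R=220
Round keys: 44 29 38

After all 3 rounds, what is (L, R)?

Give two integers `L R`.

Answer: 95 141

Derivation:
Round 1 (k=44): L=220 R=172
Round 2 (k=29): L=172 R=95
Round 3 (k=38): L=95 R=141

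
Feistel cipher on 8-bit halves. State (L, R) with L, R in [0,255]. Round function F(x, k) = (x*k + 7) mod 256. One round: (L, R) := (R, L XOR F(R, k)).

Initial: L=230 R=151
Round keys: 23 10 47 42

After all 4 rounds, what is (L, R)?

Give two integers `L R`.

Answer: 29 173

Derivation:
Round 1 (k=23): L=151 R=126
Round 2 (k=10): L=126 R=100
Round 3 (k=47): L=100 R=29
Round 4 (k=42): L=29 R=173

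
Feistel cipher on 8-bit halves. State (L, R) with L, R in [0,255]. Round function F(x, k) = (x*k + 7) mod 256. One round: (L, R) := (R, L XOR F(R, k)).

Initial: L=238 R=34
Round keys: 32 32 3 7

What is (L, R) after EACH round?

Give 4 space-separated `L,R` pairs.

Answer: 34,169 169,5 5,191 191,69

Derivation:
Round 1 (k=32): L=34 R=169
Round 2 (k=32): L=169 R=5
Round 3 (k=3): L=5 R=191
Round 4 (k=7): L=191 R=69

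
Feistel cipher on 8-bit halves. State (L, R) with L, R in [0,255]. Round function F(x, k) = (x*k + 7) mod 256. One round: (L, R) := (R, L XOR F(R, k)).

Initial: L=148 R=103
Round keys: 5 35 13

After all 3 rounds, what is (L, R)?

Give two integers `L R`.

Round 1 (k=5): L=103 R=158
Round 2 (k=35): L=158 R=198
Round 3 (k=13): L=198 R=139

Answer: 198 139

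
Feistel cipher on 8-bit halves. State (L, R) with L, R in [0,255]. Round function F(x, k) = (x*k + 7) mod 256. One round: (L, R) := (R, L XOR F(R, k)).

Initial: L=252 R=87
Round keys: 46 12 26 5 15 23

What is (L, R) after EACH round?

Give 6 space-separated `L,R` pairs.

Round 1 (k=46): L=87 R=85
Round 2 (k=12): L=85 R=84
Round 3 (k=26): L=84 R=218
Round 4 (k=5): L=218 R=29
Round 5 (k=15): L=29 R=96
Round 6 (k=23): L=96 R=186

Answer: 87,85 85,84 84,218 218,29 29,96 96,186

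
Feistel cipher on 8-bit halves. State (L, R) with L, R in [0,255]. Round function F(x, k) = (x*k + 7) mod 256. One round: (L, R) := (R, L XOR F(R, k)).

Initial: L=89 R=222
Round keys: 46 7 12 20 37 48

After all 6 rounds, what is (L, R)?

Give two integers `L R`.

Answer: 62 231

Derivation:
Round 1 (k=46): L=222 R=178
Round 2 (k=7): L=178 R=59
Round 3 (k=12): L=59 R=121
Round 4 (k=20): L=121 R=64
Round 5 (k=37): L=64 R=62
Round 6 (k=48): L=62 R=231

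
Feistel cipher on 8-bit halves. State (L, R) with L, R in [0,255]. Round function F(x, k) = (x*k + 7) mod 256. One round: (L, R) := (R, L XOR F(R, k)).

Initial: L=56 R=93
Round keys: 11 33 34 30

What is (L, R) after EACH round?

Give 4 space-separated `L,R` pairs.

Round 1 (k=11): L=93 R=62
Round 2 (k=33): L=62 R=88
Round 3 (k=34): L=88 R=137
Round 4 (k=30): L=137 R=77

Answer: 93,62 62,88 88,137 137,77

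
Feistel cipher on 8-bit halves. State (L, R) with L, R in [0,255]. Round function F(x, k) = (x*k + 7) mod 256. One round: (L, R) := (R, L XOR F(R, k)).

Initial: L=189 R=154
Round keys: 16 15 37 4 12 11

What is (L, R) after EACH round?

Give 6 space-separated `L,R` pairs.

Answer: 154,26 26,23 23,64 64,16 16,135 135,196

Derivation:
Round 1 (k=16): L=154 R=26
Round 2 (k=15): L=26 R=23
Round 3 (k=37): L=23 R=64
Round 4 (k=4): L=64 R=16
Round 5 (k=12): L=16 R=135
Round 6 (k=11): L=135 R=196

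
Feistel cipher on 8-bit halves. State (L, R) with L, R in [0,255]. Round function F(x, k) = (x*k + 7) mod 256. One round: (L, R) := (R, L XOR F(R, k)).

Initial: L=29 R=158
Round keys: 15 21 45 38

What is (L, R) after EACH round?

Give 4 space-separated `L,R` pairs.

Round 1 (k=15): L=158 R=84
Round 2 (k=21): L=84 R=117
Round 3 (k=45): L=117 R=204
Round 4 (k=38): L=204 R=58

Answer: 158,84 84,117 117,204 204,58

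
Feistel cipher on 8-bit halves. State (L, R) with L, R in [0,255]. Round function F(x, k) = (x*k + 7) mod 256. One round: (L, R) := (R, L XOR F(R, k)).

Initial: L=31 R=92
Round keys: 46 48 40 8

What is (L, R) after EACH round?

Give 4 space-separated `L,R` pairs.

Round 1 (k=46): L=92 R=144
Round 2 (k=48): L=144 R=91
Round 3 (k=40): L=91 R=175
Round 4 (k=8): L=175 R=36

Answer: 92,144 144,91 91,175 175,36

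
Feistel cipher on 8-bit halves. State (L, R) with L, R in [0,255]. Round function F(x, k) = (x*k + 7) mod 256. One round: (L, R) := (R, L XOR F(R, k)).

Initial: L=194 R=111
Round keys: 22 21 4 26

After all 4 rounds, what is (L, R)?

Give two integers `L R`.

Round 1 (k=22): L=111 R=83
Round 2 (k=21): L=83 R=185
Round 3 (k=4): L=185 R=184
Round 4 (k=26): L=184 R=14

Answer: 184 14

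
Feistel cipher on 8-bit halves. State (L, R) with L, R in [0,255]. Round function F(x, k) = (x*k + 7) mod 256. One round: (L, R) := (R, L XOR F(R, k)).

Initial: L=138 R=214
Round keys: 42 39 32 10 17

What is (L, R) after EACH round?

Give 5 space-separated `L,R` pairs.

Round 1 (k=42): L=214 R=169
Round 2 (k=39): L=169 R=16
Round 3 (k=32): L=16 R=174
Round 4 (k=10): L=174 R=195
Round 5 (k=17): L=195 R=84

Answer: 214,169 169,16 16,174 174,195 195,84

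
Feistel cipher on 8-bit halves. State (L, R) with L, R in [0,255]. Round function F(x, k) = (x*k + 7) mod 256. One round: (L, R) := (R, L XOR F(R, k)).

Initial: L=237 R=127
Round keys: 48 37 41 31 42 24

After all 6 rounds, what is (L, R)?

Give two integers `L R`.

Answer: 244 193

Derivation:
Round 1 (k=48): L=127 R=58
Round 2 (k=37): L=58 R=22
Round 3 (k=41): L=22 R=183
Round 4 (k=31): L=183 R=38
Round 5 (k=42): L=38 R=244
Round 6 (k=24): L=244 R=193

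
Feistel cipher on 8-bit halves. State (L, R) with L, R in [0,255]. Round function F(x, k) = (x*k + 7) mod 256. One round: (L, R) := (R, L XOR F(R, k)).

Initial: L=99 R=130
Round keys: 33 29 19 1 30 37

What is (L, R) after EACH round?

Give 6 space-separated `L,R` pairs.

Round 1 (k=33): L=130 R=170
Round 2 (k=29): L=170 R=203
Round 3 (k=19): L=203 R=178
Round 4 (k=1): L=178 R=114
Round 5 (k=30): L=114 R=209
Round 6 (k=37): L=209 R=78

Answer: 130,170 170,203 203,178 178,114 114,209 209,78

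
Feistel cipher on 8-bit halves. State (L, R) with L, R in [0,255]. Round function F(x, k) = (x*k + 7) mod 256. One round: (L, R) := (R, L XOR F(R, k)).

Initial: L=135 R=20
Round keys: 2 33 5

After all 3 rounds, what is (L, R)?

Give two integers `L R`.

Round 1 (k=2): L=20 R=168
Round 2 (k=33): L=168 R=187
Round 3 (k=5): L=187 R=6

Answer: 187 6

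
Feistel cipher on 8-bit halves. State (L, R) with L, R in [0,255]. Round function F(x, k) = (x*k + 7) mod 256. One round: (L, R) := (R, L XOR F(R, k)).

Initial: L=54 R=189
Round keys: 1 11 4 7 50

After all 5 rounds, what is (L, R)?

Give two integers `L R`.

Answer: 42 142

Derivation:
Round 1 (k=1): L=189 R=242
Round 2 (k=11): L=242 R=208
Round 3 (k=4): L=208 R=181
Round 4 (k=7): L=181 R=42
Round 5 (k=50): L=42 R=142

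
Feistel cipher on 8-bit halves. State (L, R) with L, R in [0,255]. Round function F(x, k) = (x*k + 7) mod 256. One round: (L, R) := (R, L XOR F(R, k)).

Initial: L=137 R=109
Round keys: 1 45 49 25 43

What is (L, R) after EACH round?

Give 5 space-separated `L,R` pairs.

Round 1 (k=1): L=109 R=253
Round 2 (k=45): L=253 R=237
Round 3 (k=49): L=237 R=153
Round 4 (k=25): L=153 R=21
Round 5 (k=43): L=21 R=23

Answer: 109,253 253,237 237,153 153,21 21,23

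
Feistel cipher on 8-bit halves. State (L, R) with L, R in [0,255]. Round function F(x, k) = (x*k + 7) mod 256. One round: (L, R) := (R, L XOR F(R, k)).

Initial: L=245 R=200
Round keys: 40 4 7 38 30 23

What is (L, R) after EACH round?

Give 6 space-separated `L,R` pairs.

Answer: 200,178 178,7 7,138 138,132 132,245 245,142

Derivation:
Round 1 (k=40): L=200 R=178
Round 2 (k=4): L=178 R=7
Round 3 (k=7): L=7 R=138
Round 4 (k=38): L=138 R=132
Round 5 (k=30): L=132 R=245
Round 6 (k=23): L=245 R=142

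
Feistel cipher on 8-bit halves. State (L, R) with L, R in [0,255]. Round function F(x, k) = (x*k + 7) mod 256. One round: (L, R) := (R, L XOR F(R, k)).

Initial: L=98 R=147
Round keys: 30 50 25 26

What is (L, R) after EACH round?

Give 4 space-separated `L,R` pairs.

Answer: 147,35 35,78 78,134 134,237

Derivation:
Round 1 (k=30): L=147 R=35
Round 2 (k=50): L=35 R=78
Round 3 (k=25): L=78 R=134
Round 4 (k=26): L=134 R=237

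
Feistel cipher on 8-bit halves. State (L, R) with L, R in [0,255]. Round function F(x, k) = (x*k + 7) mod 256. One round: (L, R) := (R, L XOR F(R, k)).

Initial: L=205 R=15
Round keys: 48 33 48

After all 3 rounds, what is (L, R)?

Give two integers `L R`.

Round 1 (k=48): L=15 R=26
Round 2 (k=33): L=26 R=110
Round 3 (k=48): L=110 R=189

Answer: 110 189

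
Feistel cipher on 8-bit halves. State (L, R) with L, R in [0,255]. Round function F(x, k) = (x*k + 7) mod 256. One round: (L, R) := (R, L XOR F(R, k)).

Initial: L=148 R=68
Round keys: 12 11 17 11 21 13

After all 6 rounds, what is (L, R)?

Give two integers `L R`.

Round 1 (k=12): L=68 R=163
Round 2 (k=11): L=163 R=76
Round 3 (k=17): L=76 R=176
Round 4 (k=11): L=176 R=219
Round 5 (k=21): L=219 R=78
Round 6 (k=13): L=78 R=38

Answer: 78 38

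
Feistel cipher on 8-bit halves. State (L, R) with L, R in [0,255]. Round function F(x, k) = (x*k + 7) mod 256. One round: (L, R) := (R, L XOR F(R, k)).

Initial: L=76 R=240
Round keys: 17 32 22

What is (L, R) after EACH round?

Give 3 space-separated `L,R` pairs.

Round 1 (k=17): L=240 R=187
Round 2 (k=32): L=187 R=151
Round 3 (k=22): L=151 R=186

Answer: 240,187 187,151 151,186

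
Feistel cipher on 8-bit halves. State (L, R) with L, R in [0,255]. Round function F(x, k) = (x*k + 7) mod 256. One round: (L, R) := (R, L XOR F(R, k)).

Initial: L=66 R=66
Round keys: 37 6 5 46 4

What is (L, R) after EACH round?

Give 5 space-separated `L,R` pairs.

Answer: 66,211 211,187 187,125 125,198 198,98

Derivation:
Round 1 (k=37): L=66 R=211
Round 2 (k=6): L=211 R=187
Round 3 (k=5): L=187 R=125
Round 4 (k=46): L=125 R=198
Round 5 (k=4): L=198 R=98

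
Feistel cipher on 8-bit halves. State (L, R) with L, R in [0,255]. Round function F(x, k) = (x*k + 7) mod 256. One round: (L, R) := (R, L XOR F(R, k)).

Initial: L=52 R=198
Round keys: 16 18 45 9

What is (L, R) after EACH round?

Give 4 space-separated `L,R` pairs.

Round 1 (k=16): L=198 R=83
Round 2 (k=18): L=83 R=27
Round 3 (k=45): L=27 R=149
Round 4 (k=9): L=149 R=95

Answer: 198,83 83,27 27,149 149,95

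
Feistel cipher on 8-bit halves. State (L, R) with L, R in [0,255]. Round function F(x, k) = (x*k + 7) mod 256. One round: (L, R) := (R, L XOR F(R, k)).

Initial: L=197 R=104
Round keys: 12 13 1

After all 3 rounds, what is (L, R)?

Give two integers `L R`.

Round 1 (k=12): L=104 R=34
Round 2 (k=13): L=34 R=169
Round 3 (k=1): L=169 R=146

Answer: 169 146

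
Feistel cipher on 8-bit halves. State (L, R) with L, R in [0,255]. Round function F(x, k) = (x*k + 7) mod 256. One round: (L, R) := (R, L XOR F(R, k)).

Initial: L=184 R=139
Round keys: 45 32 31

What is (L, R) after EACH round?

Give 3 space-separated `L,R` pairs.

Round 1 (k=45): L=139 R=206
Round 2 (k=32): L=206 R=76
Round 3 (k=31): L=76 R=245

Answer: 139,206 206,76 76,245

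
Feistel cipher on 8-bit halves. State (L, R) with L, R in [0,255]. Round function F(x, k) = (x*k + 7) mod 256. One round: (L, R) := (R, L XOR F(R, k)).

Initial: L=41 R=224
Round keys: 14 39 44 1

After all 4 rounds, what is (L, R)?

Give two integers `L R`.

Answer: 125 173

Derivation:
Round 1 (k=14): L=224 R=110
Round 2 (k=39): L=110 R=41
Round 3 (k=44): L=41 R=125
Round 4 (k=1): L=125 R=173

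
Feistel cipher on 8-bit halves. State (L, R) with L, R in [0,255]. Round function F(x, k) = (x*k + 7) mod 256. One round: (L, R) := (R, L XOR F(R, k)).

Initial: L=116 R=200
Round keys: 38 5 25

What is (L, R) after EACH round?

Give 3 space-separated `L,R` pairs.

Round 1 (k=38): L=200 R=195
Round 2 (k=5): L=195 R=30
Round 3 (k=25): L=30 R=54

Answer: 200,195 195,30 30,54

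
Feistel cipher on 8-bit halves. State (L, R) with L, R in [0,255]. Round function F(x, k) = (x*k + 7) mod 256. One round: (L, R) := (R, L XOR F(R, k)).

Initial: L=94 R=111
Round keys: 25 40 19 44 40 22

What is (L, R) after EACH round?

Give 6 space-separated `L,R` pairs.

Round 1 (k=25): L=111 R=128
Round 2 (k=40): L=128 R=104
Round 3 (k=19): L=104 R=63
Round 4 (k=44): L=63 R=179
Round 5 (k=40): L=179 R=192
Round 6 (k=22): L=192 R=52

Answer: 111,128 128,104 104,63 63,179 179,192 192,52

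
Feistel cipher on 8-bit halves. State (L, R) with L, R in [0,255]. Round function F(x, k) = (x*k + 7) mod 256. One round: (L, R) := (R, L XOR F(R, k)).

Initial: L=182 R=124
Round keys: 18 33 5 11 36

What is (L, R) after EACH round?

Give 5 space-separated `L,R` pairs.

Answer: 124,9 9,76 76,138 138,185 185,129

Derivation:
Round 1 (k=18): L=124 R=9
Round 2 (k=33): L=9 R=76
Round 3 (k=5): L=76 R=138
Round 4 (k=11): L=138 R=185
Round 5 (k=36): L=185 R=129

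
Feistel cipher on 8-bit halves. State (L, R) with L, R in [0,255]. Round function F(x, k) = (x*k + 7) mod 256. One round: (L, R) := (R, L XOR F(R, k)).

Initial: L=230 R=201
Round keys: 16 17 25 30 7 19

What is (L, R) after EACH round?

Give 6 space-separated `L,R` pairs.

Round 1 (k=16): L=201 R=113
Round 2 (k=17): L=113 R=65
Round 3 (k=25): L=65 R=17
Round 4 (k=30): L=17 R=68
Round 5 (k=7): L=68 R=242
Round 6 (k=19): L=242 R=185

Answer: 201,113 113,65 65,17 17,68 68,242 242,185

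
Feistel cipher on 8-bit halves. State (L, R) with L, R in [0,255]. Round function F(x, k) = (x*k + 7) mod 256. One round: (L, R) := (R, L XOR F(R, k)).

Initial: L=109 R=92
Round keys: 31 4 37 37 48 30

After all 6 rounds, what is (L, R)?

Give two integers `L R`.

Answer: 55 141

Derivation:
Round 1 (k=31): L=92 R=70
Round 2 (k=4): L=70 R=67
Round 3 (k=37): L=67 R=240
Round 4 (k=37): L=240 R=244
Round 5 (k=48): L=244 R=55
Round 6 (k=30): L=55 R=141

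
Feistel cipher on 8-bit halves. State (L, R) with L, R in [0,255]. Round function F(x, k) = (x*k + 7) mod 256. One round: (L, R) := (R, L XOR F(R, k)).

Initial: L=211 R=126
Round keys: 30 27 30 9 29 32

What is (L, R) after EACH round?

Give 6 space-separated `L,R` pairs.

Answer: 126,24 24,241 241,93 93,189 189,45 45,26

Derivation:
Round 1 (k=30): L=126 R=24
Round 2 (k=27): L=24 R=241
Round 3 (k=30): L=241 R=93
Round 4 (k=9): L=93 R=189
Round 5 (k=29): L=189 R=45
Round 6 (k=32): L=45 R=26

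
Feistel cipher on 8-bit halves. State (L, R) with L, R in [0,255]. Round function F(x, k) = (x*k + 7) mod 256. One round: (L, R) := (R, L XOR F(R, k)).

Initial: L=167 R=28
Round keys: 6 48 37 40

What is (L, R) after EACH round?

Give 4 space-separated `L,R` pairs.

Round 1 (k=6): L=28 R=8
Round 2 (k=48): L=8 R=155
Round 3 (k=37): L=155 R=102
Round 4 (k=40): L=102 R=108

Answer: 28,8 8,155 155,102 102,108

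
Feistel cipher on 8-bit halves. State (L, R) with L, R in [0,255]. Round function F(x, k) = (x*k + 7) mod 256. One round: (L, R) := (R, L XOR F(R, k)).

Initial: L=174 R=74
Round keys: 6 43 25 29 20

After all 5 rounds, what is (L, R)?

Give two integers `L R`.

Round 1 (k=6): L=74 R=109
Round 2 (k=43): L=109 R=28
Round 3 (k=25): L=28 R=174
Round 4 (k=29): L=174 R=161
Round 5 (k=20): L=161 R=53

Answer: 161 53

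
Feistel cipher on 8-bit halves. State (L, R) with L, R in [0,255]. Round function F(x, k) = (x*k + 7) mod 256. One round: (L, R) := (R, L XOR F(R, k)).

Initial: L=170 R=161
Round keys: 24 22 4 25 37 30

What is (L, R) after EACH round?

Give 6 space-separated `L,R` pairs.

Round 1 (k=24): L=161 R=181
Round 2 (k=22): L=181 R=52
Round 3 (k=4): L=52 R=98
Round 4 (k=25): L=98 R=173
Round 5 (k=37): L=173 R=106
Round 6 (k=30): L=106 R=222

Answer: 161,181 181,52 52,98 98,173 173,106 106,222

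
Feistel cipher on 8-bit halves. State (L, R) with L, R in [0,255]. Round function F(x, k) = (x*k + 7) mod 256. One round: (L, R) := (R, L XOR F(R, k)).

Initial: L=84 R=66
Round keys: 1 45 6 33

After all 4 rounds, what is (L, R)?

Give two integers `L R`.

Answer: 78 119

Derivation:
Round 1 (k=1): L=66 R=29
Round 2 (k=45): L=29 R=98
Round 3 (k=6): L=98 R=78
Round 4 (k=33): L=78 R=119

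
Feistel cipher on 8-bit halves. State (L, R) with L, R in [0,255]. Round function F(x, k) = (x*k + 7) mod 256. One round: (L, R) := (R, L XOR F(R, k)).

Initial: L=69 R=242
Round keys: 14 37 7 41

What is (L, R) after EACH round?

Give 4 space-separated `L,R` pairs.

Answer: 242,6 6,23 23,174 174,242

Derivation:
Round 1 (k=14): L=242 R=6
Round 2 (k=37): L=6 R=23
Round 3 (k=7): L=23 R=174
Round 4 (k=41): L=174 R=242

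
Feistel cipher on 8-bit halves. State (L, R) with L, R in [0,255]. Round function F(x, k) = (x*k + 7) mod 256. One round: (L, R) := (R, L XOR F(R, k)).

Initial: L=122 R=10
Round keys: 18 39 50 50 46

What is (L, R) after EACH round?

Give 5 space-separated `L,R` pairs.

Round 1 (k=18): L=10 R=193
Round 2 (k=39): L=193 R=100
Round 3 (k=50): L=100 R=78
Round 4 (k=50): L=78 R=39
Round 5 (k=46): L=39 R=71

Answer: 10,193 193,100 100,78 78,39 39,71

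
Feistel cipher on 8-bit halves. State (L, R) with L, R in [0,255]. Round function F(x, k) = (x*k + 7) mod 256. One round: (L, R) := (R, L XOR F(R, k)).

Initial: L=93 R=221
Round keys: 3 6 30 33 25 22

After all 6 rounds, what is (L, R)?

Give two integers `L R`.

Answer: 10 100

Derivation:
Round 1 (k=3): L=221 R=195
Round 2 (k=6): L=195 R=68
Round 3 (k=30): L=68 R=60
Round 4 (k=33): L=60 R=135
Round 5 (k=25): L=135 R=10
Round 6 (k=22): L=10 R=100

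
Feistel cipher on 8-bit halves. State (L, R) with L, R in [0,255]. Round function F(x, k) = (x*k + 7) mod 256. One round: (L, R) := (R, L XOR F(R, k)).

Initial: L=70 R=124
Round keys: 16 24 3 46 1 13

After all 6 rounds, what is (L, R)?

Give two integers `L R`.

Answer: 12 21

Derivation:
Round 1 (k=16): L=124 R=129
Round 2 (k=24): L=129 R=99
Round 3 (k=3): L=99 R=177
Round 4 (k=46): L=177 R=182
Round 5 (k=1): L=182 R=12
Round 6 (k=13): L=12 R=21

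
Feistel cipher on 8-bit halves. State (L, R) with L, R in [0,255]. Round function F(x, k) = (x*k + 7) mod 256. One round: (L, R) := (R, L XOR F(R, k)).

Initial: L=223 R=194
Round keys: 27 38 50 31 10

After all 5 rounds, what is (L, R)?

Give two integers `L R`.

Round 1 (k=27): L=194 R=162
Round 2 (k=38): L=162 R=209
Round 3 (k=50): L=209 R=123
Round 4 (k=31): L=123 R=61
Round 5 (k=10): L=61 R=18

Answer: 61 18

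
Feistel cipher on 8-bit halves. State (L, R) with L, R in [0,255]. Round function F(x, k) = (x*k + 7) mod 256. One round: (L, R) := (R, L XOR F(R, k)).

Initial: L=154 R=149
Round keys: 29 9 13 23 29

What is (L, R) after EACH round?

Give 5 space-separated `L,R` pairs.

Answer: 149,114 114,156 156,129 129,2 2,192

Derivation:
Round 1 (k=29): L=149 R=114
Round 2 (k=9): L=114 R=156
Round 3 (k=13): L=156 R=129
Round 4 (k=23): L=129 R=2
Round 5 (k=29): L=2 R=192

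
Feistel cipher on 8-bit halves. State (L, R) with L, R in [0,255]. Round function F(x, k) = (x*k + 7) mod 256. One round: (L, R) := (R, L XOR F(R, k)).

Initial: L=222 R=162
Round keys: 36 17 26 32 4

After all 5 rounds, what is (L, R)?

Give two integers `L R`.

Answer: 205 33

Derivation:
Round 1 (k=36): L=162 R=17
Round 2 (k=17): L=17 R=138
Round 3 (k=26): L=138 R=26
Round 4 (k=32): L=26 R=205
Round 5 (k=4): L=205 R=33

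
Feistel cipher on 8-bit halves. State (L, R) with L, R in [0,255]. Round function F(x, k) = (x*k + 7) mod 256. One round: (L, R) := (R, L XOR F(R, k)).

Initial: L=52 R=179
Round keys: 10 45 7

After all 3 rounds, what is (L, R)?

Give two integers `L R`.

Round 1 (k=10): L=179 R=49
Round 2 (k=45): L=49 R=23
Round 3 (k=7): L=23 R=153

Answer: 23 153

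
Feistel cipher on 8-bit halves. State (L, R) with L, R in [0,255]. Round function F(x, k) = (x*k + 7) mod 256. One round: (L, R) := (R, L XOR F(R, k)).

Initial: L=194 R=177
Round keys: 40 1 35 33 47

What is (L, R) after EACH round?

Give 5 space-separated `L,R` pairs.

Round 1 (k=40): L=177 R=109
Round 2 (k=1): L=109 R=197
Round 3 (k=35): L=197 R=155
Round 4 (k=33): L=155 R=199
Round 5 (k=47): L=199 R=11

Answer: 177,109 109,197 197,155 155,199 199,11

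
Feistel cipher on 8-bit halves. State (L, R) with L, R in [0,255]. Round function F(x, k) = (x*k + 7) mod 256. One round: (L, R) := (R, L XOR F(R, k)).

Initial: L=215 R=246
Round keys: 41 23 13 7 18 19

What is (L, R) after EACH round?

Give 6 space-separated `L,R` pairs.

Round 1 (k=41): L=246 R=186
Round 2 (k=23): L=186 R=75
Round 3 (k=13): L=75 R=108
Round 4 (k=7): L=108 R=176
Round 5 (k=18): L=176 R=11
Round 6 (k=19): L=11 R=104

Answer: 246,186 186,75 75,108 108,176 176,11 11,104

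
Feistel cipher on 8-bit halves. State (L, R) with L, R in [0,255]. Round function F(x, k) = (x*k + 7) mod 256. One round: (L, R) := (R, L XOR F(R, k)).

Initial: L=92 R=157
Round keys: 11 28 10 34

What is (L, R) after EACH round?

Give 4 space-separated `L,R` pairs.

Answer: 157,154 154,66 66,1 1,107

Derivation:
Round 1 (k=11): L=157 R=154
Round 2 (k=28): L=154 R=66
Round 3 (k=10): L=66 R=1
Round 4 (k=34): L=1 R=107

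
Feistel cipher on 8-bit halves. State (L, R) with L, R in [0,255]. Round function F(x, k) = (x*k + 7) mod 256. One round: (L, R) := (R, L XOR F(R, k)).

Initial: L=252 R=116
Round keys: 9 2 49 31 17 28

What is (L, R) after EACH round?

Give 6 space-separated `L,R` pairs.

Answer: 116,231 231,161 161,63 63,9 9,159 159,98

Derivation:
Round 1 (k=9): L=116 R=231
Round 2 (k=2): L=231 R=161
Round 3 (k=49): L=161 R=63
Round 4 (k=31): L=63 R=9
Round 5 (k=17): L=9 R=159
Round 6 (k=28): L=159 R=98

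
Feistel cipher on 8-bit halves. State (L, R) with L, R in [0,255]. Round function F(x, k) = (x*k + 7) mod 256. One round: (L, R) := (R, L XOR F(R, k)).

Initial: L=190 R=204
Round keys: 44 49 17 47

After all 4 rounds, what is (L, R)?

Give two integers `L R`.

Answer: 218 161

Derivation:
Round 1 (k=44): L=204 R=169
Round 2 (k=49): L=169 R=172
Round 3 (k=17): L=172 R=218
Round 4 (k=47): L=218 R=161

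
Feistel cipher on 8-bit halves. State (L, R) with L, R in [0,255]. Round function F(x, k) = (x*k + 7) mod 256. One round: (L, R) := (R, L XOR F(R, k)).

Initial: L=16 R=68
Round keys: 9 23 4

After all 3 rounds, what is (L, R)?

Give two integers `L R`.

Answer: 80 60

Derivation:
Round 1 (k=9): L=68 R=123
Round 2 (k=23): L=123 R=80
Round 3 (k=4): L=80 R=60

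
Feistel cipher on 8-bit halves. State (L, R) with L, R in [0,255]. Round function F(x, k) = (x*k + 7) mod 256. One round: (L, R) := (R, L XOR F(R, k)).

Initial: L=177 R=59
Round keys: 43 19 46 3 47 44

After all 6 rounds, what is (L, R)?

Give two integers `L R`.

Round 1 (k=43): L=59 R=65
Round 2 (k=19): L=65 R=225
Round 3 (k=46): L=225 R=52
Round 4 (k=3): L=52 R=66
Round 5 (k=47): L=66 R=17
Round 6 (k=44): L=17 R=177

Answer: 17 177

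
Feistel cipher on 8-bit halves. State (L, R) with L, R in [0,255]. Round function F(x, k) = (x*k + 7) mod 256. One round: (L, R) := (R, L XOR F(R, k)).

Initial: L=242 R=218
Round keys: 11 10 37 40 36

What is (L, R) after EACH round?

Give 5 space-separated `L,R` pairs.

Round 1 (k=11): L=218 R=151
Round 2 (k=10): L=151 R=55
Round 3 (k=37): L=55 R=109
Round 4 (k=40): L=109 R=56
Round 5 (k=36): L=56 R=138

Answer: 218,151 151,55 55,109 109,56 56,138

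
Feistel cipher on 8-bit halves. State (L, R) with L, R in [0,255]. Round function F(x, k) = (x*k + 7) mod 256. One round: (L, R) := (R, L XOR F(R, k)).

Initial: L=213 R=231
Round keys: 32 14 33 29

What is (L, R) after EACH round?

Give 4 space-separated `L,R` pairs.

Round 1 (k=32): L=231 R=50
Round 2 (k=14): L=50 R=36
Round 3 (k=33): L=36 R=153
Round 4 (k=29): L=153 R=120

Answer: 231,50 50,36 36,153 153,120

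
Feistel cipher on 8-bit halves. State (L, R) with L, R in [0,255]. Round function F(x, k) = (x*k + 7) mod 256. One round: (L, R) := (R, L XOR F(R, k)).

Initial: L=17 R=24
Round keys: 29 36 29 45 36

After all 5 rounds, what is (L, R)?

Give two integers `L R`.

Answer: 148 203

Derivation:
Round 1 (k=29): L=24 R=174
Round 2 (k=36): L=174 R=103
Round 3 (k=29): L=103 R=28
Round 4 (k=45): L=28 R=148
Round 5 (k=36): L=148 R=203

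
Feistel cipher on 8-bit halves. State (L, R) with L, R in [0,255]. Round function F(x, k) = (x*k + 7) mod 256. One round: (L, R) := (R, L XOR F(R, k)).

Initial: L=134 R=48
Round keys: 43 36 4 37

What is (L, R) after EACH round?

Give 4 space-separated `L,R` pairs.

Answer: 48,145 145,91 91,226 226,234

Derivation:
Round 1 (k=43): L=48 R=145
Round 2 (k=36): L=145 R=91
Round 3 (k=4): L=91 R=226
Round 4 (k=37): L=226 R=234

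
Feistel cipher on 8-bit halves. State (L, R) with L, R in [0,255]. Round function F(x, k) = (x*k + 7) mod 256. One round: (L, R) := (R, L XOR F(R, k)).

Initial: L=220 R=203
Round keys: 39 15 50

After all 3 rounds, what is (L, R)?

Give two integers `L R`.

Round 1 (k=39): L=203 R=40
Round 2 (k=15): L=40 R=148
Round 3 (k=50): L=148 R=199

Answer: 148 199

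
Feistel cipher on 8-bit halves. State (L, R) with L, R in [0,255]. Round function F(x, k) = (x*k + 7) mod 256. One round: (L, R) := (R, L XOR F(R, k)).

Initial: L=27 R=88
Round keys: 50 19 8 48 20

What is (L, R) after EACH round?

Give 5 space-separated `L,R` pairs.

Round 1 (k=50): L=88 R=44
Round 2 (k=19): L=44 R=19
Round 3 (k=8): L=19 R=179
Round 4 (k=48): L=179 R=132
Round 5 (k=20): L=132 R=228

Answer: 88,44 44,19 19,179 179,132 132,228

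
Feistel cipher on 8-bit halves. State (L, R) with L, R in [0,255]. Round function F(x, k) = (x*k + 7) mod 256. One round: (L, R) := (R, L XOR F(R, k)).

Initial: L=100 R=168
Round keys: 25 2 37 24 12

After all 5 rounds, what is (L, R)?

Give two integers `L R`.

Round 1 (k=25): L=168 R=11
Round 2 (k=2): L=11 R=181
Round 3 (k=37): L=181 R=59
Round 4 (k=24): L=59 R=58
Round 5 (k=12): L=58 R=132

Answer: 58 132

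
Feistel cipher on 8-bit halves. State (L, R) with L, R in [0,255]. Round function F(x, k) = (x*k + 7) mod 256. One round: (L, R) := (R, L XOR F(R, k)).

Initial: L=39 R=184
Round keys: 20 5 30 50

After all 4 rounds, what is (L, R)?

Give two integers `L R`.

Answer: 169 246

Derivation:
Round 1 (k=20): L=184 R=64
Round 2 (k=5): L=64 R=255
Round 3 (k=30): L=255 R=169
Round 4 (k=50): L=169 R=246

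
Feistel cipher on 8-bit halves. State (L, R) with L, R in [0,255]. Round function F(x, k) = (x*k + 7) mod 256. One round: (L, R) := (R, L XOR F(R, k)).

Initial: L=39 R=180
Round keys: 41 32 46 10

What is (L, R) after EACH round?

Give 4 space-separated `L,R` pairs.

Round 1 (k=41): L=180 R=252
Round 2 (k=32): L=252 R=51
Round 3 (k=46): L=51 R=205
Round 4 (k=10): L=205 R=58

Answer: 180,252 252,51 51,205 205,58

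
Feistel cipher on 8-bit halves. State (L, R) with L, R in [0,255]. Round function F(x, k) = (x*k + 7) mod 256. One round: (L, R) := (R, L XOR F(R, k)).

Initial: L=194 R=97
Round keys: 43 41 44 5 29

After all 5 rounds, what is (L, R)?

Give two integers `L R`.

Answer: 20 148

Derivation:
Round 1 (k=43): L=97 R=144
Round 2 (k=41): L=144 R=118
Round 3 (k=44): L=118 R=223
Round 4 (k=5): L=223 R=20
Round 5 (k=29): L=20 R=148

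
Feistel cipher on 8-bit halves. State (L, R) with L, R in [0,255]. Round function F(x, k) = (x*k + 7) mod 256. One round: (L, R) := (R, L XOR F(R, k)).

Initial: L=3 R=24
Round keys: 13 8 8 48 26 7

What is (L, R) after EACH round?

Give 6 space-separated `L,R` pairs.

Round 1 (k=13): L=24 R=60
Round 2 (k=8): L=60 R=255
Round 3 (k=8): L=255 R=195
Round 4 (k=48): L=195 R=104
Round 5 (k=26): L=104 R=84
Round 6 (k=7): L=84 R=59

Answer: 24,60 60,255 255,195 195,104 104,84 84,59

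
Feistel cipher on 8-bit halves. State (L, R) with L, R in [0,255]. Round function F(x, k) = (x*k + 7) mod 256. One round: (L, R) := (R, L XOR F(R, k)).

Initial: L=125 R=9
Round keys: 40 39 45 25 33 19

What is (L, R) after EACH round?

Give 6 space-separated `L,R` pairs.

Round 1 (k=40): L=9 R=18
Round 2 (k=39): L=18 R=204
Round 3 (k=45): L=204 R=241
Round 4 (k=25): L=241 R=92
Round 5 (k=33): L=92 R=18
Round 6 (k=19): L=18 R=1

Answer: 9,18 18,204 204,241 241,92 92,18 18,1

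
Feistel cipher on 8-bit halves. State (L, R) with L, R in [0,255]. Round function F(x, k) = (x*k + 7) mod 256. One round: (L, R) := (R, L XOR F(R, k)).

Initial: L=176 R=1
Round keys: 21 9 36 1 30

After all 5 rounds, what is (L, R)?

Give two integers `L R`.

Round 1 (k=21): L=1 R=172
Round 2 (k=9): L=172 R=18
Round 3 (k=36): L=18 R=35
Round 4 (k=1): L=35 R=56
Round 5 (k=30): L=56 R=180

Answer: 56 180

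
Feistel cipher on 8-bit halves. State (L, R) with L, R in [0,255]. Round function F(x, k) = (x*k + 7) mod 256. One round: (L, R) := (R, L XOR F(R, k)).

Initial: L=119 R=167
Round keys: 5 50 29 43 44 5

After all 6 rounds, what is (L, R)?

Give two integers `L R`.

Round 1 (k=5): L=167 R=61
Round 2 (k=50): L=61 R=86
Round 3 (k=29): L=86 R=248
Round 4 (k=43): L=248 R=249
Round 5 (k=44): L=249 R=43
Round 6 (k=5): L=43 R=39

Answer: 43 39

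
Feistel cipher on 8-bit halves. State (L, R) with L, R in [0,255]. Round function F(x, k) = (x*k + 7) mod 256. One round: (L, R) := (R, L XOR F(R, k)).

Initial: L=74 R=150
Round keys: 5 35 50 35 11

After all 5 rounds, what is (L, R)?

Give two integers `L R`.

Answer: 81 246

Derivation:
Round 1 (k=5): L=150 R=191
Round 2 (k=35): L=191 R=178
Round 3 (k=50): L=178 R=116
Round 4 (k=35): L=116 R=81
Round 5 (k=11): L=81 R=246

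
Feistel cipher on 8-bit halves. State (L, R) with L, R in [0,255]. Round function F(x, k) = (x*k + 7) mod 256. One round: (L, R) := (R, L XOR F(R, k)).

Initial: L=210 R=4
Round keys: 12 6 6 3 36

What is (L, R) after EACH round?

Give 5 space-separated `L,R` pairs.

Answer: 4,229 229,97 97,168 168,158 158,151

Derivation:
Round 1 (k=12): L=4 R=229
Round 2 (k=6): L=229 R=97
Round 3 (k=6): L=97 R=168
Round 4 (k=3): L=168 R=158
Round 5 (k=36): L=158 R=151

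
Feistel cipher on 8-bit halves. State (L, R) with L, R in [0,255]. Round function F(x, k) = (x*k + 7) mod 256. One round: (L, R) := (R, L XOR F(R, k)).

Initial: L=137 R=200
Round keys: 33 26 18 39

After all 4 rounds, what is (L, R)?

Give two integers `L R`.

Answer: 203 31

Derivation:
Round 1 (k=33): L=200 R=70
Round 2 (k=26): L=70 R=235
Round 3 (k=18): L=235 R=203
Round 4 (k=39): L=203 R=31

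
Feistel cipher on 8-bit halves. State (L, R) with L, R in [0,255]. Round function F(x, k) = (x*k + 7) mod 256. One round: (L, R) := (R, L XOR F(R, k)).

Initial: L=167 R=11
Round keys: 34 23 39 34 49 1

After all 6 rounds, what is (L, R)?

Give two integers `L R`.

Round 1 (k=34): L=11 R=218
Round 2 (k=23): L=218 R=150
Round 3 (k=39): L=150 R=59
Round 4 (k=34): L=59 R=75
Round 5 (k=49): L=75 R=89
Round 6 (k=1): L=89 R=43

Answer: 89 43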